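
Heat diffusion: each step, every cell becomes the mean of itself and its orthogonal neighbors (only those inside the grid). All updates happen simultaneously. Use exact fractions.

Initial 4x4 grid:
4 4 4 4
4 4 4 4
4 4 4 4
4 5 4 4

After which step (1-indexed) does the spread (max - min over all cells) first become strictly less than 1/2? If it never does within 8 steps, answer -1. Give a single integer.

Step 1: max=13/3, min=4, spread=1/3
  -> spread < 1/2 first at step 1
Step 2: max=511/120, min=4, spread=31/120
Step 3: max=4531/1080, min=4, spread=211/1080
Step 4: max=448843/108000, min=4, spread=16843/108000
Step 5: max=4026643/972000, min=36079/9000, spread=130111/972000
Step 6: max=120282367/29160000, min=2167159/540000, spread=3255781/29160000
Step 7: max=3599553691/874800000, min=2171107/540000, spread=82360351/874800000
Step 8: max=107727316891/26244000000, min=391306441/97200000, spread=2074577821/26244000000

Answer: 1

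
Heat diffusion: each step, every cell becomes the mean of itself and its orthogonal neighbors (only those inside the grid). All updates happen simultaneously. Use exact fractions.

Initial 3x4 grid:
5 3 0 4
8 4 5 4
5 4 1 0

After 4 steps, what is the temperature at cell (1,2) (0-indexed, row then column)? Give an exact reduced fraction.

Step 1: cell (1,2) = 14/5
Step 2: cell (1,2) = 327/100
Step 3: cell (1,2) = 18323/6000
Step 4: cell (1,2) = 1182157/360000
Full grid after step 4:
  285131/64800 215093/54000 87809/27000 385547/129600
  219031/48000 235397/60000 1182157/360000 2430983/864000
  288331/64800 214843/54000 10648/3375 367547/129600

Answer: 1182157/360000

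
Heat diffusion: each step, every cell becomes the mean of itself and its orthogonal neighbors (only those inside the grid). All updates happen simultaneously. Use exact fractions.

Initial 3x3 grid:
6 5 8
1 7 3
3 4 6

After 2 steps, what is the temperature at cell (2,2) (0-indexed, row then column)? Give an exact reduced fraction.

Answer: 46/9

Derivation:
Step 1: cell (2,2) = 13/3
Step 2: cell (2,2) = 46/9
Full grid after step 2:
  59/12 119/24 107/18
  179/48 103/20 59/12
  143/36 4 46/9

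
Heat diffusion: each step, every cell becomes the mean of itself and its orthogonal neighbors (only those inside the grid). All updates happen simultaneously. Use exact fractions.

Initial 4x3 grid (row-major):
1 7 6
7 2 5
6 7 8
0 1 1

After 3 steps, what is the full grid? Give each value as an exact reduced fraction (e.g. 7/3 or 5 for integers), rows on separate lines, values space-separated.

After step 1:
  5 4 6
  4 28/5 21/4
  5 24/5 21/4
  7/3 9/4 10/3
After step 2:
  13/3 103/20 61/12
  49/10 473/100 221/40
  121/30 229/50 559/120
  115/36 763/240 65/18
After step 3:
  863/180 5789/1200 1891/360
  5399/1200 4977/1000 5999/1200
  15037/3600 25417/6000 16537/3600
  7493/2160 52433/14400 8243/2160

Answer: 863/180 5789/1200 1891/360
5399/1200 4977/1000 5999/1200
15037/3600 25417/6000 16537/3600
7493/2160 52433/14400 8243/2160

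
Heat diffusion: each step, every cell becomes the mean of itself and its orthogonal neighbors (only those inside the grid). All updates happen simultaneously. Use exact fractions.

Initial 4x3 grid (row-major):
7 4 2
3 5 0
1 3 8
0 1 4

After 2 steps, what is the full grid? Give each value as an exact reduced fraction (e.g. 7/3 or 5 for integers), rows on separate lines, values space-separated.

After step 1:
  14/3 9/2 2
  4 3 15/4
  7/4 18/5 15/4
  2/3 2 13/3
After step 2:
  79/18 85/24 41/12
  161/48 377/100 25/8
  601/240 141/50 463/120
  53/36 53/20 121/36

Answer: 79/18 85/24 41/12
161/48 377/100 25/8
601/240 141/50 463/120
53/36 53/20 121/36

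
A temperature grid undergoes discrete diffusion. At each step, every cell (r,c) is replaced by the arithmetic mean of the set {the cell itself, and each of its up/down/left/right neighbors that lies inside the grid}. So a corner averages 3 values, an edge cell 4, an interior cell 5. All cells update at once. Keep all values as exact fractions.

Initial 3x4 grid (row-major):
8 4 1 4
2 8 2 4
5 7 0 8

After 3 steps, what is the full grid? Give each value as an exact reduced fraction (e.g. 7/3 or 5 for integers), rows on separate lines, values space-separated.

After step 1:
  14/3 21/4 11/4 3
  23/4 23/5 3 9/2
  14/3 5 17/4 4
After step 2:
  47/9 259/60 7/2 41/12
  1181/240 118/25 191/50 29/8
  185/36 1111/240 65/16 17/4
After step 3:
  10411/2160 15983/3600 1129/300 253/72
  72007/14400 3361/750 7891/2000 9067/2400
  661/135 33391/7200 10057/2400 191/48

Answer: 10411/2160 15983/3600 1129/300 253/72
72007/14400 3361/750 7891/2000 9067/2400
661/135 33391/7200 10057/2400 191/48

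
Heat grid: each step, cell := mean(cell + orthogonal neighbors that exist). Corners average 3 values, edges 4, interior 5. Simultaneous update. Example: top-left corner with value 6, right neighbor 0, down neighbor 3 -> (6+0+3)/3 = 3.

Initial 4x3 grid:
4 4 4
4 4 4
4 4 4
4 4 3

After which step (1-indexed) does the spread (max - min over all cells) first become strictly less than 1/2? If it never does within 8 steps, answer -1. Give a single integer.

Answer: 1

Derivation:
Step 1: max=4, min=11/3, spread=1/3
  -> spread < 1/2 first at step 1
Step 2: max=4, min=67/18, spread=5/18
Step 3: max=4, min=823/216, spread=41/216
Step 4: max=4, min=99463/25920, spread=4217/25920
Step 5: max=28721/7200, min=6011651/1555200, spread=38417/311040
Step 6: max=573403/144000, min=362047789/93312000, spread=1903471/18662400
Step 7: max=17164241/4320000, min=21793890911/5598720000, spread=18038617/223948800
Step 8: max=1542273241/388800000, min=1310424617149/335923200000, spread=883978523/13436928000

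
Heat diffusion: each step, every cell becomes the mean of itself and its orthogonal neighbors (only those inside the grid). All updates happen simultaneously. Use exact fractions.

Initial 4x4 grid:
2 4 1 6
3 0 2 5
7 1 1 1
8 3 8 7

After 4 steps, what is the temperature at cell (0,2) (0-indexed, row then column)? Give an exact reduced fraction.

Answer: 25321/9000

Derivation:
Step 1: cell (0,2) = 13/4
Step 2: cell (0,2) = 27/10
Step 3: cell (0,2) = 214/75
Step 4: cell (0,2) = 25321/9000
Full grid after step 4:
  59399/21600 24469/9000 25321/9000 8371/2700
  224717/72000 6929/2400 45259/15000 14413/4500
  17987/4800 107827/30000 624299/180000 24571/6750
  3109/720 59569/14400 873167/216000 258533/64800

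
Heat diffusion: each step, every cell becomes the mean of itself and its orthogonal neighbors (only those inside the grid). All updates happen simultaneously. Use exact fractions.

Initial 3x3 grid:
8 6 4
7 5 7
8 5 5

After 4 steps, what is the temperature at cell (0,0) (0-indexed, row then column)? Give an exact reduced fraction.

Answer: 18161/2880

Derivation:
Step 1: cell (0,0) = 7
Step 2: cell (0,0) = 79/12
Step 3: cell (0,0) = 929/144
Step 4: cell (0,0) = 18161/2880
Full grid after step 4:
  18161/2880 1051733/172800 18893/3240
  136801/21600 145057/24000 1004983/172800
  162469/25920 1045633/172800 37621/6480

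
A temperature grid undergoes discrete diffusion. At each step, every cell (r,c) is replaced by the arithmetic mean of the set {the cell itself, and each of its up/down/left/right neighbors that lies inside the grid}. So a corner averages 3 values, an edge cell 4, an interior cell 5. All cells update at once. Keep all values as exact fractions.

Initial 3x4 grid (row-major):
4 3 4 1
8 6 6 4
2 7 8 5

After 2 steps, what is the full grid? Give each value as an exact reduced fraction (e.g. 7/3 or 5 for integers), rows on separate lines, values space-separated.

After step 1:
  5 17/4 7/2 3
  5 6 28/5 4
  17/3 23/4 13/2 17/3
After step 2:
  19/4 75/16 327/80 7/2
  65/12 133/25 128/25 137/30
  197/36 287/48 1411/240 97/18

Answer: 19/4 75/16 327/80 7/2
65/12 133/25 128/25 137/30
197/36 287/48 1411/240 97/18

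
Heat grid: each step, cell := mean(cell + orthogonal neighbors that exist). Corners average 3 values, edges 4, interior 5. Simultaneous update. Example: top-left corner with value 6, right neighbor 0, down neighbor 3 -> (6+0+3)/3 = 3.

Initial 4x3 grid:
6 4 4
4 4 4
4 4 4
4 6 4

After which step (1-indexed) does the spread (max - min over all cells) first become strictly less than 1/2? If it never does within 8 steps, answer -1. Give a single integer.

Step 1: max=14/3, min=4, spread=2/3
Step 2: max=547/120, min=4, spread=67/120
Step 3: max=2401/540, min=299/72, spread=317/1080
  -> spread < 1/2 first at step 3
Step 4: max=1897051/432000, min=25123/6000, spread=17639/86400
Step 5: max=17028641/3888000, min=5474087/1296000, spread=30319/194400
Step 6: max=1016072959/233280000, min=330466853/77760000, spread=61681/583200
Step 7: max=60867026981/13996800000, min=245278567/57600000, spread=1580419/17496000
Step 8: max=3642638194879/839808000000, min=1195392014293/279936000000, spread=7057769/104976000

Answer: 3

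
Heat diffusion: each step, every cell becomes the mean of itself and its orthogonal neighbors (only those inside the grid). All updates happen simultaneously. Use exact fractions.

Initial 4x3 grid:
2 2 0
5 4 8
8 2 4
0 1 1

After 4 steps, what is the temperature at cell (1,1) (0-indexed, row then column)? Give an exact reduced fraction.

Step 1: cell (1,1) = 21/5
Step 2: cell (1,1) = 15/4
Step 3: cell (1,1) = 4303/1200
Step 4: cell (1,1) = 125599/36000
Full grid after step 4:
  7513/2160 18479/5400 43993/12960
  6353/1800 125599/36000 147397/43200
  3013/900 38813/12000 45883/14400
  1297/432 41893/14400 91/32

Answer: 125599/36000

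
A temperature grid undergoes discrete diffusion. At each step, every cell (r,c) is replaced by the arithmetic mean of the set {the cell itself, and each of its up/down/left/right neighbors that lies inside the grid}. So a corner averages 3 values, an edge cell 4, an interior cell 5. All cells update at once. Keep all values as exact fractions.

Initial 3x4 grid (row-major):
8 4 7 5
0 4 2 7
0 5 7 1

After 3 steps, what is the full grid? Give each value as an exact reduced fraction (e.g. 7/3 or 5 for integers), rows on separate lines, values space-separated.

After step 1:
  4 23/4 9/2 19/3
  3 3 27/5 15/4
  5/3 4 15/4 5
After step 2:
  17/4 69/16 1319/240 175/36
  35/12 423/100 102/25 1229/240
  26/9 149/48 363/80 25/6
After step 3:
  551/144 10973/2400 33749/7200 1393/270
  12857/3600 5593/1500 28157/6000 65623/14400
  1283/432 26569/7200 9533/2400 553/120

Answer: 551/144 10973/2400 33749/7200 1393/270
12857/3600 5593/1500 28157/6000 65623/14400
1283/432 26569/7200 9533/2400 553/120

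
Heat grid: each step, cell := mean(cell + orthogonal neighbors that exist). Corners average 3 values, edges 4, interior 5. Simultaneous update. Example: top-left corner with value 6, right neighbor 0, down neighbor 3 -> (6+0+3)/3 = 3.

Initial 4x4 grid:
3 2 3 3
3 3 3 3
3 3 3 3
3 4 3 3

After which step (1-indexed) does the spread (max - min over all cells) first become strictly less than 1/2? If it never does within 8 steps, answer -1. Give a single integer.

Step 1: max=10/3, min=8/3, spread=2/3
Step 2: max=391/120, min=329/120, spread=31/60
Step 3: max=3451/1080, min=3029/1080, spread=211/540
  -> spread < 1/2 first at step 3
Step 4: max=339871/108000, min=308129/108000, spread=15871/54000
Step 5: max=3031891/972000, min=2800109/972000, spread=115891/486000
Step 6: max=300832711/97200000, min=282367289/97200000, spread=9232711/48600000
Step 7: max=2691559531/874800000, min=2557240469/874800000, spread=67159531/437400000
Step 8: max=268060197151/87480000000, min=256819802849/87480000000, spread=5620197151/43740000000

Answer: 3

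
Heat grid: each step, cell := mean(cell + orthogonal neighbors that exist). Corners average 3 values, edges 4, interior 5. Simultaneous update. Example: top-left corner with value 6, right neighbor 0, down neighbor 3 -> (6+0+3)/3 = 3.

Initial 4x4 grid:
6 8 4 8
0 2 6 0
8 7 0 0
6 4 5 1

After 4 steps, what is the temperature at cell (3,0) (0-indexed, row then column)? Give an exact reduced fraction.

Step 1: cell (3,0) = 6
Step 2: cell (3,0) = 67/12
Step 3: cell (3,0) = 3599/720
Step 4: cell (3,0) = 104153/21600
Full grid after step 4:
  299797/64800 124829/27000 7481/1800 85837/21600
  1013167/216000 30667/7200 234227/60000 47243/14400
  111487/24000 86157/20000 39349/12000 207599/72000
  104153/21600 150343/36000 120847/36000 55679/21600

Answer: 104153/21600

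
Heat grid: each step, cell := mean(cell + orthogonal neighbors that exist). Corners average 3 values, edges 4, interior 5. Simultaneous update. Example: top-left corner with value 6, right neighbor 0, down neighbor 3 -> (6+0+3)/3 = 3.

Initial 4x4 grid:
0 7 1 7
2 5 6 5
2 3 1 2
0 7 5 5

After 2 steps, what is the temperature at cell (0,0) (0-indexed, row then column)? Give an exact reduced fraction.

Step 1: cell (0,0) = 3
Step 2: cell (0,0) = 17/6
Full grid after step 2:
  17/6 161/40 493/120 175/36
  29/10 173/50 437/100 971/240
  53/20 171/50 367/100 313/80
  17/6 297/80 313/80 47/12

Answer: 17/6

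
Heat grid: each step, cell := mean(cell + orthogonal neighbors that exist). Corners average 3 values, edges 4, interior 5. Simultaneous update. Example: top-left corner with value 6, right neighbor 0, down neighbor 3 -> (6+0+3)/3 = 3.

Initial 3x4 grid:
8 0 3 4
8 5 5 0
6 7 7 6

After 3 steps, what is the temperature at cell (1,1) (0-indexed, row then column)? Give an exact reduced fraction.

Answer: 6259/1200

Derivation:
Step 1: cell (1,1) = 5
Step 2: cell (1,1) = 26/5
Step 3: cell (1,1) = 6259/1200
Full grid after step 3:
  2263/432 3281/720 2717/720 1435/432
  16739/2880 6259/1200 5219/1200 11383/2880
  301/48 29/5 923/180 1957/432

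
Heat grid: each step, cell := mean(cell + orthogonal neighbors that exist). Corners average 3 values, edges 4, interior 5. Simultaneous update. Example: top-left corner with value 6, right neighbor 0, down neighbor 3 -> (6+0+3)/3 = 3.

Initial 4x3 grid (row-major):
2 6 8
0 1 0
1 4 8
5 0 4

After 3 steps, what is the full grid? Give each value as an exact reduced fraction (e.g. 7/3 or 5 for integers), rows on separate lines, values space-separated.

After step 1:
  8/3 17/4 14/3
  1 11/5 17/4
  5/2 14/5 4
  2 13/4 4
After step 2:
  95/36 827/240 79/18
  251/120 29/10 907/240
  83/40 59/20 301/80
  31/12 241/80 15/4
After step 3:
  5887/2160 9629/2880 4181/1080
  1747/720 91/30 5339/1440
  97/40 147/50 1709/480
  1841/720 2951/960 421/120

Answer: 5887/2160 9629/2880 4181/1080
1747/720 91/30 5339/1440
97/40 147/50 1709/480
1841/720 2951/960 421/120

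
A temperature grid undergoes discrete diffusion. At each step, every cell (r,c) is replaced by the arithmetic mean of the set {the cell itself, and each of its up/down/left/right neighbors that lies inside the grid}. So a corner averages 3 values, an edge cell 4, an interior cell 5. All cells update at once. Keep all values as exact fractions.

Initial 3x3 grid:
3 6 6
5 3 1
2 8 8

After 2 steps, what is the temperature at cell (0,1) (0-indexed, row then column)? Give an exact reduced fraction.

Step 1: cell (0,1) = 9/2
Step 2: cell (0,1) = 181/40
Full grid after step 2:
  149/36 181/40 40/9
  1051/240 221/50 191/40
  9/2 1231/240 185/36

Answer: 181/40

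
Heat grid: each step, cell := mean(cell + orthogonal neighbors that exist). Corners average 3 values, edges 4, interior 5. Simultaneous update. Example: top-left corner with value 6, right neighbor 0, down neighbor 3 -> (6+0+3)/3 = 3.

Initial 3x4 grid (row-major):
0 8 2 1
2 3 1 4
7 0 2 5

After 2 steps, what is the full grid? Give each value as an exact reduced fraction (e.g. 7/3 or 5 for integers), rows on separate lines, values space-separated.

After step 1:
  10/3 13/4 3 7/3
  3 14/5 12/5 11/4
  3 3 2 11/3
After step 2:
  115/36 743/240 659/240 97/36
  91/30 289/100 259/100 223/80
  3 27/10 83/30 101/36

Answer: 115/36 743/240 659/240 97/36
91/30 289/100 259/100 223/80
3 27/10 83/30 101/36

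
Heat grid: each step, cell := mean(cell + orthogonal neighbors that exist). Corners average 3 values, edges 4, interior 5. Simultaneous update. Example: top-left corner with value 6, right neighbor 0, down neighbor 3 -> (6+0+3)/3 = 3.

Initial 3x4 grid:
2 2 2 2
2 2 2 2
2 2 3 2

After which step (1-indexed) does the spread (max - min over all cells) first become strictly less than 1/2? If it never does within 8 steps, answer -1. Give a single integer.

Answer: 1

Derivation:
Step 1: max=7/3, min=2, spread=1/3
  -> spread < 1/2 first at step 1
Step 2: max=271/120, min=2, spread=31/120
Step 3: max=2371/1080, min=2, spread=211/1080
Step 4: max=232897/108000, min=3647/1800, spread=14077/108000
Step 5: max=2084407/972000, min=219683/108000, spread=5363/48600
Step 6: max=62060809/29160000, min=122869/60000, spread=93859/1166400
Step 7: max=3709474481/1749600000, min=199736467/97200000, spread=4568723/69984000
Step 8: max=221732435629/104976000000, min=6013618889/2916000000, spread=8387449/167961600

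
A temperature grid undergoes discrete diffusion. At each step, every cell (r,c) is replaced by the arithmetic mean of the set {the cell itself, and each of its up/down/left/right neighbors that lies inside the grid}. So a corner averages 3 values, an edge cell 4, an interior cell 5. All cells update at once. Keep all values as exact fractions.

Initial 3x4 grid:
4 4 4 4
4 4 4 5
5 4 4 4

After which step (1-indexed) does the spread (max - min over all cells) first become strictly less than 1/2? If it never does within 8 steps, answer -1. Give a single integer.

Answer: 1

Derivation:
Step 1: max=13/3, min=4, spread=1/3
  -> spread < 1/2 first at step 1
Step 2: max=1027/240, min=4, spread=67/240
Step 3: max=4561/1080, min=587/144, spread=317/2160
Step 4: max=3625051/864000, min=49123/12000, spread=17639/172800
Step 5: max=32580641/7776000, min=10658087/2592000, spread=30319/388800
Step 6: max=1949192959/466560000, min=641506853/155520000, spread=61681/1166400
Step 7: max=116854226981/27993600000, min=475678567/115200000, spread=1580419/34992000
Step 8: max=7001870194879/1679616000000, min=2315136014293/559872000000, spread=7057769/209952000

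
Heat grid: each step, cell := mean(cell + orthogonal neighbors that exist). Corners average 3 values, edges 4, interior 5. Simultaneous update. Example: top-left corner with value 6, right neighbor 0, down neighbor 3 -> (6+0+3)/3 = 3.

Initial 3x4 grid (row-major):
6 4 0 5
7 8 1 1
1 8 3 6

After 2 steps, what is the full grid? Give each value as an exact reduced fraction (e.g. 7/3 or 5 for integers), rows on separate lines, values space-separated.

After step 1:
  17/3 9/2 5/2 2
  11/2 28/5 13/5 13/4
  16/3 5 9/2 10/3
After step 2:
  47/9 137/30 29/10 31/12
  221/40 116/25 369/100 671/240
  95/18 613/120 463/120 133/36

Answer: 47/9 137/30 29/10 31/12
221/40 116/25 369/100 671/240
95/18 613/120 463/120 133/36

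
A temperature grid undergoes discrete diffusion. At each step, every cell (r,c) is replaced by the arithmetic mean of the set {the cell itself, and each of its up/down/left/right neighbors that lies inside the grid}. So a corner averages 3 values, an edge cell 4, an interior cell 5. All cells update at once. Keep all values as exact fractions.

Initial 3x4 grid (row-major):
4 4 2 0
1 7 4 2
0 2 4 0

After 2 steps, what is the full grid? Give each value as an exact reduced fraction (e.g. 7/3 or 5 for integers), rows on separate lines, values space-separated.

After step 1:
  3 17/4 5/2 4/3
  3 18/5 19/5 3/2
  1 13/4 5/2 2
After step 2:
  41/12 267/80 713/240 16/9
  53/20 179/50 139/50 259/120
  29/12 207/80 231/80 2

Answer: 41/12 267/80 713/240 16/9
53/20 179/50 139/50 259/120
29/12 207/80 231/80 2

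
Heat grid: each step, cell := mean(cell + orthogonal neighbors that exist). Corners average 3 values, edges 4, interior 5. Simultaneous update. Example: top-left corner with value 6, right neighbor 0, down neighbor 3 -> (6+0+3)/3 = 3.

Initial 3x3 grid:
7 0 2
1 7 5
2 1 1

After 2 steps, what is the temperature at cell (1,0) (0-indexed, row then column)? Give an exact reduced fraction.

Step 1: cell (1,0) = 17/4
Step 2: cell (1,0) = 221/80
Full grid after step 2:
  131/36 59/20 121/36
  221/80 351/100 673/240
  25/9 553/240 53/18

Answer: 221/80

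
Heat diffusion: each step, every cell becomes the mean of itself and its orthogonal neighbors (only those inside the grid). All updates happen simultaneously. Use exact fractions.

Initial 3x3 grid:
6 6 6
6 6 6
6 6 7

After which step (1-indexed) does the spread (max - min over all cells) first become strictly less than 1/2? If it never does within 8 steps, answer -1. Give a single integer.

Step 1: max=19/3, min=6, spread=1/3
  -> spread < 1/2 first at step 1
Step 2: max=113/18, min=6, spread=5/18
Step 3: max=1337/216, min=6, spread=41/216
Step 4: max=79891/12960, min=2171/360, spread=347/2592
Step 5: max=4772537/777600, min=21757/3600, spread=2921/31104
Step 6: max=285764539/46656000, min=2617483/432000, spread=24611/373248
Step 7: max=17114882033/2799360000, min=58976741/9720000, spread=207329/4478976
Step 8: max=1025799552451/167961600000, min=3149201599/518400000, spread=1746635/53747712

Answer: 1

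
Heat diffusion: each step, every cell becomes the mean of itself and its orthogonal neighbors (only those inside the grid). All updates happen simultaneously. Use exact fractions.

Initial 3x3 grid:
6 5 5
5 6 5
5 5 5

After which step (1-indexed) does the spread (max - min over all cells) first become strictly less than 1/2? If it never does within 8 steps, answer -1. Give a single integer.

Answer: 2

Derivation:
Step 1: max=11/2, min=5, spread=1/2
Step 2: max=49/9, min=409/80, spread=239/720
  -> spread < 1/2 first at step 2
Step 3: max=38327/7200, min=1847/360, spread=1387/7200
Step 4: max=172441/32400, min=112069/21600, spread=347/2592
Step 5: max=10274477/1944000, min=6727943/1296000, spread=2921/31104
Step 6: max=615626269/116640000, min=405290221/77760000, spread=24611/373248
Step 7: max=36843687593/6998400000, min=24346490687/4665600000, spread=207329/4478976
Step 8: max=2208364475521/419904000000, min=1463145926389/279936000000, spread=1746635/53747712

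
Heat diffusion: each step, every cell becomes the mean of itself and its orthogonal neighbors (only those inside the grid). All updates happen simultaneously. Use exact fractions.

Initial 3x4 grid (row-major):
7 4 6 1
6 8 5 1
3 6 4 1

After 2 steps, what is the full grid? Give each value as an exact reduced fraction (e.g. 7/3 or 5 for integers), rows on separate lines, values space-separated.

Answer: 215/36 1303/240 1063/240 26/9
337/60 281/50 103/25 43/15
65/12 401/80 321/80 8/3

Derivation:
After step 1:
  17/3 25/4 4 8/3
  6 29/5 24/5 2
  5 21/4 4 2
After step 2:
  215/36 1303/240 1063/240 26/9
  337/60 281/50 103/25 43/15
  65/12 401/80 321/80 8/3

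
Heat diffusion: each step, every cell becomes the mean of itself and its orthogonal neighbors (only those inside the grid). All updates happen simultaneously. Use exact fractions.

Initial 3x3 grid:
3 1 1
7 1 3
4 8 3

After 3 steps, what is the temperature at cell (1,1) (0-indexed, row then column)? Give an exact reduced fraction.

Answer: 4327/1200

Derivation:
Step 1: cell (1,1) = 4
Step 2: cell (1,1) = 61/20
Step 3: cell (1,1) = 4327/1200
Full grid after step 3:
  1457/432 3763/1440 541/216
  3637/960 4327/1200 1027/360
  1999/432 321/80 205/54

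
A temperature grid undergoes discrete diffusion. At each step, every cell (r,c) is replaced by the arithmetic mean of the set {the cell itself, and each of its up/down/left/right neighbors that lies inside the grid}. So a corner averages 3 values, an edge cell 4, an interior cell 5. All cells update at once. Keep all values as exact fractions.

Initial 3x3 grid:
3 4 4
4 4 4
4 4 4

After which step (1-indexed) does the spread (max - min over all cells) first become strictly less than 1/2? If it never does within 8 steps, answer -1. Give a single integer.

Step 1: max=4, min=11/3, spread=1/3
  -> spread < 1/2 first at step 1
Step 2: max=4, min=67/18, spread=5/18
Step 3: max=4, min=823/216, spread=41/216
Step 4: max=1429/360, min=49709/12960, spread=347/2592
Step 5: max=14243/3600, min=3003463/777600, spread=2921/31104
Step 6: max=1702517/432000, min=180795461/46656000, spread=24611/373248
Step 7: max=38223259/9720000, min=10878717967/2799360000, spread=207329/4478976
Step 8: max=2034798401/518400000, min=653816447549/167961600000, spread=1746635/53747712

Answer: 1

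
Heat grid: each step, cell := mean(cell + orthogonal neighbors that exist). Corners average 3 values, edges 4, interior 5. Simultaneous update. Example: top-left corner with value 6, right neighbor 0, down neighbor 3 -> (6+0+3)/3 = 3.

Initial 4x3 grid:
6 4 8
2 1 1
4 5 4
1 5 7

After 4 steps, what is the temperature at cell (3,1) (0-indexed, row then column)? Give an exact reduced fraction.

Step 1: cell (3,1) = 9/2
Step 2: cell (3,1) = 509/120
Step 3: cell (3,1) = 29119/7200
Step 4: cell (3,1) = 1724381/432000
Full grid after step 4:
  160841/43200 3275957/864000 508423/129600
  257371/72000 1352263/360000 837113/216000
  784133/216000 682369/180000 872633/216000
  30313/8100 1724381/432000 134827/32400

Answer: 1724381/432000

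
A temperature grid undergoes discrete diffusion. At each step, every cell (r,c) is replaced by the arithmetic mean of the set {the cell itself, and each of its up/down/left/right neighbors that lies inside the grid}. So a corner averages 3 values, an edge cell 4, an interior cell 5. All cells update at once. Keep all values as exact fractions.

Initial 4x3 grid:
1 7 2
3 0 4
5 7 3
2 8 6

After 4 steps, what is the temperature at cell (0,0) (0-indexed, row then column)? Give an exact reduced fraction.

Step 1: cell (0,0) = 11/3
Step 2: cell (0,0) = 101/36
Step 3: cell (0,0) = 1813/540
Step 4: cell (0,0) = 214273/64800
Full grid after step 4:
  214273/64800 500419/144000 27931/8100
  201469/54000 18333/5000 844751/216000
  18917/4500 1601801/360000 951391/216000
  204847/43200 4154149/864000 639191/129600

Answer: 214273/64800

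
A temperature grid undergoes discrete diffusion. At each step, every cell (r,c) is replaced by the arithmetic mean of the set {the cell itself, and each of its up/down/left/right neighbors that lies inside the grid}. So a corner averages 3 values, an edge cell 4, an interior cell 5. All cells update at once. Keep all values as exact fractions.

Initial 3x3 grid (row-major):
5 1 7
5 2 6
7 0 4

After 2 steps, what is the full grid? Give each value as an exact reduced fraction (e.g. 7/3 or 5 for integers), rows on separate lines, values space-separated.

After step 1:
  11/3 15/4 14/3
  19/4 14/5 19/4
  4 13/4 10/3
After step 2:
  73/18 893/240 79/18
  913/240 193/50 311/80
  4 803/240 34/9

Answer: 73/18 893/240 79/18
913/240 193/50 311/80
4 803/240 34/9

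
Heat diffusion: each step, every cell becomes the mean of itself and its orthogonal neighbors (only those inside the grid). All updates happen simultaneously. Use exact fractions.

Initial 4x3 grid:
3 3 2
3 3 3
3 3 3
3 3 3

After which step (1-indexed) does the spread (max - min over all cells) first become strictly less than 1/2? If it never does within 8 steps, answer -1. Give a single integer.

Answer: 1

Derivation:
Step 1: max=3, min=8/3, spread=1/3
  -> spread < 1/2 first at step 1
Step 2: max=3, min=49/18, spread=5/18
Step 3: max=3, min=607/216, spread=41/216
Step 4: max=3, min=73543/25920, spread=4217/25920
Step 5: max=21521/7200, min=4456451/1555200, spread=38417/311040
Step 6: max=429403/144000, min=268735789/93312000, spread=1903471/18662400
Step 7: max=12844241/4320000, min=16195170911/5598720000, spread=18038617/223948800
Step 8: max=1153473241/388800000, min=974501417149/335923200000, spread=883978523/13436928000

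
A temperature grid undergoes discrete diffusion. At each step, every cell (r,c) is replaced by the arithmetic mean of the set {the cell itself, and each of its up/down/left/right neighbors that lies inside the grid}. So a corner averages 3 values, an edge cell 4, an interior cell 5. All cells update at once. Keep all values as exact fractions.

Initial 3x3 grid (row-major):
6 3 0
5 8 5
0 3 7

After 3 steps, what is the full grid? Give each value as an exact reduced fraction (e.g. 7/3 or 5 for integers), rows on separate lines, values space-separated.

Answer: 2317/540 62221/14400 8953/2160
62671/14400 4317/1000 16049/3600
8953/2160 31873/7200 1613/360

Derivation:
After step 1:
  14/3 17/4 8/3
  19/4 24/5 5
  8/3 9/2 5
After step 2:
  41/9 983/240 143/36
  1013/240 233/50 131/30
  143/36 509/120 29/6
After step 3:
  2317/540 62221/14400 8953/2160
  62671/14400 4317/1000 16049/3600
  8953/2160 31873/7200 1613/360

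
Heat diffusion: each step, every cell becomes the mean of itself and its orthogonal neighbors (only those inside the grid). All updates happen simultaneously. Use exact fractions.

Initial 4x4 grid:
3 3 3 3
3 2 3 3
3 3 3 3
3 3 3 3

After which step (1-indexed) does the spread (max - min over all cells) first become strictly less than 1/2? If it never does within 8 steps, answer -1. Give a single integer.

Step 1: max=3, min=11/4, spread=1/4
  -> spread < 1/2 first at step 1
Step 2: max=3, min=139/50, spread=11/50
Step 3: max=3, min=6833/2400, spread=367/2400
Step 4: max=1787/600, min=30829/10800, spread=1337/10800
Step 5: max=53531/18000, min=930331/324000, spread=33227/324000
Step 6: max=319951/108000, min=27945673/9720000, spread=849917/9720000
Step 7: max=4791467/1620000, min=841085653/291600000, spread=21378407/291600000
Step 8: max=1434311657/486000000, min=25277537629/8748000000, spread=540072197/8748000000

Answer: 1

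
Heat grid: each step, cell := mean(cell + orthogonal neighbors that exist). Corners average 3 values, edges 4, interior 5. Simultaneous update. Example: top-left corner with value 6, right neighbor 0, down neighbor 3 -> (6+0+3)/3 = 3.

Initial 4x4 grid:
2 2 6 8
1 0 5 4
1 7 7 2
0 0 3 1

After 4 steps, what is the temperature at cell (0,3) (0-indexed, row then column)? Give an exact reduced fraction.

Step 1: cell (0,3) = 6
Step 2: cell (0,3) = 16/3
Step 3: cell (0,3) = 218/45
Step 4: cell (0,3) = 12373/2700
Full grid after step 4:
  4952/2025 688009/216000 97537/24000 12373/2700
  512479/216000 133621/45000 19611/5000 308381/72000
  466679/216000 50249/18000 101491/30000 90263/24000
  69409/32400 534239/216000 219029/72000 11749/3600

Answer: 12373/2700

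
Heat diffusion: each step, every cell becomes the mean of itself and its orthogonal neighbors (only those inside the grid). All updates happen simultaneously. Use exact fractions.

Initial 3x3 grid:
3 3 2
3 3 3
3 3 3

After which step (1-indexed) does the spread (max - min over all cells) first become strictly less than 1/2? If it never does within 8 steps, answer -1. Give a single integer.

Step 1: max=3, min=8/3, spread=1/3
  -> spread < 1/2 first at step 1
Step 2: max=3, min=49/18, spread=5/18
Step 3: max=3, min=607/216, spread=41/216
Step 4: max=1069/360, min=36749/12960, spread=347/2592
Step 5: max=10643/3600, min=2225863/777600, spread=2921/31104
Step 6: max=1270517/432000, min=134139461/46656000, spread=24611/373248
Step 7: max=28503259/9720000, min=8079357967/2799360000, spread=207329/4478976
Step 8: max=1516398401/518400000, min=485854847549/167961600000, spread=1746635/53747712

Answer: 1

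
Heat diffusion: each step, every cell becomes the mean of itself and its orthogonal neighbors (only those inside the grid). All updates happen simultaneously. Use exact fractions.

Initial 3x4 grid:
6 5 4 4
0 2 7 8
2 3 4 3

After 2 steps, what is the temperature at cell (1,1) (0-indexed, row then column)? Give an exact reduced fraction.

Answer: 179/50

Derivation:
Step 1: cell (1,1) = 17/5
Step 2: cell (1,1) = 179/50
Full grid after step 2:
  125/36 979/240 235/48 95/18
  337/120 179/50 463/100 125/24
  83/36 181/60 17/4 59/12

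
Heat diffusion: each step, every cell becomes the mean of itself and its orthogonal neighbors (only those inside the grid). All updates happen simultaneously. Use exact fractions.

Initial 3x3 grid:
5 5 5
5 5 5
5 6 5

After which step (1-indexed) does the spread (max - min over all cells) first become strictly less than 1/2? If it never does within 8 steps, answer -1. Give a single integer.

Step 1: max=16/3, min=5, spread=1/3
  -> spread < 1/2 first at step 1
Step 2: max=1267/240, min=5, spread=67/240
Step 3: max=11237/2160, min=1007/200, spread=1807/10800
Step 4: max=4477963/864000, min=27361/5400, spread=33401/288000
Step 5: max=40109933/7776000, min=2743391/540000, spread=3025513/38880000
Step 6: max=16016926867/3110400000, min=146755949/28800000, spread=53531/995328
Step 7: max=959152925849/186624000000, min=39671116051/7776000000, spread=450953/11943936
Step 8: max=57496103560603/11197440000000, min=4766608610519/933120000000, spread=3799043/143327232

Answer: 1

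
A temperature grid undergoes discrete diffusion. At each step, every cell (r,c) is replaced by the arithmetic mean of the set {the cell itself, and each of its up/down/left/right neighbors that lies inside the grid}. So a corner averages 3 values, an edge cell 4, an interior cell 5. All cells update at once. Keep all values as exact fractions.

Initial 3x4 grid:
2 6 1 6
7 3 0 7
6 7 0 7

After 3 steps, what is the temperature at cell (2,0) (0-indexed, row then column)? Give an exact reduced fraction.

Step 1: cell (2,0) = 20/3
Step 2: cell (2,0) = 91/18
Step 3: cell (2,0) = 2689/540
Full grid after step 3:
  3197/720 9041/2400 27463/7200 8437/2160
  32533/7200 25459/6000 22049/6000 3721/900
  2689/540 15299/3600 1843/450 4361/1080

Answer: 2689/540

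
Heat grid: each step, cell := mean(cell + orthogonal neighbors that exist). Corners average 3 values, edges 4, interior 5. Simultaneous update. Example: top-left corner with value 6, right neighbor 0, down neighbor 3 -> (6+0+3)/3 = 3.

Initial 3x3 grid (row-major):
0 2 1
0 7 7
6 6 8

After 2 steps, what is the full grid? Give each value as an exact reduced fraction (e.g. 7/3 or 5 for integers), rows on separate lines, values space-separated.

Answer: 77/36 109/40 139/36
739/240 453/100 1229/240
14/3 443/80 13/2

Derivation:
After step 1:
  2/3 5/2 10/3
  13/4 22/5 23/4
  4 27/4 7
After step 2:
  77/36 109/40 139/36
  739/240 453/100 1229/240
  14/3 443/80 13/2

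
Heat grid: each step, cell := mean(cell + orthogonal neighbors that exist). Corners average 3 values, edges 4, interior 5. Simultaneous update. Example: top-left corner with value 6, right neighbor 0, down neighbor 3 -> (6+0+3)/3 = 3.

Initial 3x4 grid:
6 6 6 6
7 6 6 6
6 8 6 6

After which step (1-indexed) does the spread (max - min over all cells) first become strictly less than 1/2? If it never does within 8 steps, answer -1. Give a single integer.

Step 1: max=7, min=6, spread=1
Step 2: max=133/20, min=6, spread=13/20
Step 3: max=4747/720, min=6, spread=427/720
Step 4: max=93263/14400, min=607/100, spread=1171/2880
  -> spread < 1/2 first at step 4
Step 5: max=16706111/2592000, min=109649/18000, spread=183331/518400
Step 6: max=994958189/155520000, min=6621431/1080000, spread=331777/1244160
Step 7: max=6607733039/1036800000, min=8305423/1350000, spread=9166727/41472000
Step 8: max=3554489178709/559872000000, min=24007430761/3888000000, spread=779353193/4478976000

Answer: 4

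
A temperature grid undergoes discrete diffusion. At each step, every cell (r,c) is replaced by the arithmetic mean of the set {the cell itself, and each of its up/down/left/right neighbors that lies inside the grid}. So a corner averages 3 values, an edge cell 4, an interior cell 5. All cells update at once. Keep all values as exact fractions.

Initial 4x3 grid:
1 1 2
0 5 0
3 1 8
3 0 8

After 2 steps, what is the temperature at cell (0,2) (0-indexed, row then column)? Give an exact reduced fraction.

Step 1: cell (0,2) = 1
Step 2: cell (0,2) = 7/3
Full grid after step 2:
  31/18 319/240 7/3
  91/60 261/100 13/5
  47/20 69/25 251/60
  9/4 103/30 151/36

Answer: 7/3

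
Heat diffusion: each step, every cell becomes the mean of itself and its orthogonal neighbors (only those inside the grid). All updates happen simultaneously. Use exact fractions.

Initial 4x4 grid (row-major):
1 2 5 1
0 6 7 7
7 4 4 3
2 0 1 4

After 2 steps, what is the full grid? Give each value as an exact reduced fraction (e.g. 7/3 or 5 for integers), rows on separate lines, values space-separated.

Answer: 8/3 241/80 1043/240 151/36
231/80 104/25 433/100 287/60
279/80 84/25 411/100 58/15
8/3 14/5 157/60 113/36

Derivation:
After step 1:
  1 7/2 15/4 13/3
  7/2 19/5 29/5 9/2
  13/4 21/5 19/5 9/2
  3 7/4 9/4 8/3
After step 2:
  8/3 241/80 1043/240 151/36
  231/80 104/25 433/100 287/60
  279/80 84/25 411/100 58/15
  8/3 14/5 157/60 113/36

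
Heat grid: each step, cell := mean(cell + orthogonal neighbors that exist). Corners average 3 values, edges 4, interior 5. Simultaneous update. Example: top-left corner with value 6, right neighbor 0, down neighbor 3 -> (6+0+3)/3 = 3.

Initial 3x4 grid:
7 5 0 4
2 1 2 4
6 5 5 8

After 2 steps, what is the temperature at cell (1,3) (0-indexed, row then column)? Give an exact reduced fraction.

Step 1: cell (1,3) = 9/2
Step 2: cell (1,3) = 457/120
Full grid after step 2:
  143/36 41/12 83/30 119/36
  4 169/50 353/100 457/120
  151/36 199/48 1039/240 91/18

Answer: 457/120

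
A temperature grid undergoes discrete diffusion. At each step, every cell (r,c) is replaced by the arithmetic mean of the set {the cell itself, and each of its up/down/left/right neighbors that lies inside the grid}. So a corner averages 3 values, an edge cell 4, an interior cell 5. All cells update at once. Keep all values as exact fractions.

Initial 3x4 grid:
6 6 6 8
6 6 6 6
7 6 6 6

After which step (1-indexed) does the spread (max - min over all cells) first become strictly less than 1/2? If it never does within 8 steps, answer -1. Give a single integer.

Step 1: max=20/3, min=6, spread=2/3
Step 2: max=59/9, min=97/16, spread=71/144
  -> spread < 1/2 first at step 2
Step 3: max=689/108, min=881/144, spread=113/432
Step 4: max=81977/12960, min=17683/2880, spread=4807/25920
Step 5: max=4883281/777600, min=63787853/10368000, spread=3967681/31104000
Step 6: max=291977639/46656000, min=574437923/93312000, spread=1903471/18662400
Step 7: max=17472160921/2799360000, min=34493356417/5598720000, spread=18038617/223948800
Step 8: max=1046622142739/167961600000, min=2071144822403/335923200000, spread=883978523/13436928000

Answer: 2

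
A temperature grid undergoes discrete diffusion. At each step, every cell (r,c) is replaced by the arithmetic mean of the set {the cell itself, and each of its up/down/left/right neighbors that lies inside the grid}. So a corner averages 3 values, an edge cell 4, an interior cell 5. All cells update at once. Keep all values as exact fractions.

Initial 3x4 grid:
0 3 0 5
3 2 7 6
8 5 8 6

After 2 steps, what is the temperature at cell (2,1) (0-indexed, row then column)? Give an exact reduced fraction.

Step 1: cell (2,1) = 23/4
Step 2: cell (2,1) = 259/48
Full grid after step 2:
  13/6 11/4 199/60 161/36
  175/48 377/100 497/100 157/30
  43/9 259/48 1411/240 115/18

Answer: 259/48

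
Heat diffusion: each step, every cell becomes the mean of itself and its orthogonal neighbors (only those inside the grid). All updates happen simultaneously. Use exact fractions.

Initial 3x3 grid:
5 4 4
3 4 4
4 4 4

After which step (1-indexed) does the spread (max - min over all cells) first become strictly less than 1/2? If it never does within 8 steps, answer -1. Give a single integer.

Step 1: max=17/4, min=11/3, spread=7/12
Step 2: max=49/12, min=58/15, spread=13/60
  -> spread < 1/2 first at step 2
Step 3: max=19427/4800, min=523/135, spread=7483/43200
Step 4: max=173857/43200, min=423779/108000, spread=21727/216000
Step 5: max=23042681/5760000, min=3820289/972000, spread=10906147/155520000
Step 6: max=621374713/155520000, min=460359941/116640000, spread=36295/746496
Step 7: max=37192562411/9331200000, min=6913884163/1749600000, spread=305773/8957952
Step 8: max=2229426305617/559872000000, min=1662007420619/419904000000, spread=2575951/107495424

Answer: 2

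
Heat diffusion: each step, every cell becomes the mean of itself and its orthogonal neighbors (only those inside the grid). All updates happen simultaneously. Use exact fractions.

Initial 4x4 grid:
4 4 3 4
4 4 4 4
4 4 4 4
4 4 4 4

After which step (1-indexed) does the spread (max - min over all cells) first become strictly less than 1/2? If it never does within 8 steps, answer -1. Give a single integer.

Answer: 1

Derivation:
Step 1: max=4, min=11/3, spread=1/3
  -> spread < 1/2 first at step 1
Step 2: max=4, min=449/120, spread=31/120
Step 3: max=4, min=4109/1080, spread=211/1080
Step 4: max=4, min=415157/108000, spread=16843/108000
Step 5: max=35921/9000, min=3749357/972000, spread=130111/972000
Step 6: max=2152841/540000, min=112997633/29160000, spread=3255781/29160000
Step 7: max=2148893/540000, min=3398846309/874800000, spread=82360351/874800000
Step 8: max=386293559/97200000, min=102224683109/26244000000, spread=2074577821/26244000000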